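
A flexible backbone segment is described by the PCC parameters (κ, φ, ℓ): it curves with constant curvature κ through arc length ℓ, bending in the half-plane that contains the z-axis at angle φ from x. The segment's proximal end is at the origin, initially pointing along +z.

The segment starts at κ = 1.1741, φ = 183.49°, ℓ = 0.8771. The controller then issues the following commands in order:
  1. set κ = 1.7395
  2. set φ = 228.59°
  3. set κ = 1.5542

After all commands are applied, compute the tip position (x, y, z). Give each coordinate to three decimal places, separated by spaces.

initial: κ=1.1741, φ=183.49°, ℓ=0.8771
cmd 1: set κ=1.7395 → (κ,φ,ℓ)=(1.7395,183.49°,0.8771) → tip=(-0.5480,-0.0334,0.5743)
cmd 2: set φ=228.59° → (κ,φ,ℓ)=(1.7395,228.59°,0.8771) → tip=(-0.3631,-0.4117,0.5743)
cmd 3: set κ=1.5542 → (κ,φ,ℓ)=(1.5542,228.59°,0.8771) → tip=(-0.3379,-0.3831,0.6296)

-0.338 -0.383 0.630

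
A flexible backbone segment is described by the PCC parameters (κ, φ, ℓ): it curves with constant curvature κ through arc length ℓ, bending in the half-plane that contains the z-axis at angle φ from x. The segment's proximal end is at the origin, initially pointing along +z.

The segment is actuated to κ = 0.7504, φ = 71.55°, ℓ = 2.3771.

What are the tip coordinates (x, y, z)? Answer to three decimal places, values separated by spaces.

0.511 1.531 1.303

θ = κ·ℓ = 0.7504 × 2.3771 = 1.78378 rad
ρ = (1 − cos θ)/κ = (1 − -0.21137)/0.7504 = 1.61430
z = sin θ / κ = 0.97741/0.7504 = 1.30251
x = ρ cos φ = 1.61430 × cos(71.55°) = 0.51089
y = ρ sin φ = 1.61430 × sin(71.55°) = 1.53133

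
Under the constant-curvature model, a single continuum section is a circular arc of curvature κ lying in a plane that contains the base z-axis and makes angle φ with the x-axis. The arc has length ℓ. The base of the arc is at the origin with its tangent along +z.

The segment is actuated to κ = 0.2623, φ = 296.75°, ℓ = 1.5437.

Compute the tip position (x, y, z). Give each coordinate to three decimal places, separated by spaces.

θ = κ·ℓ = 0.2623 × 1.5437 = 0.40491 rad
ρ = (1 − cos θ)/κ = (1 − 0.91914)/0.2623 = 0.30828
z = sin θ / κ = 0.39394/0.2623 = 1.50186
x = ρ cos φ = 0.30828 × cos(296.75°) = 0.13876
y = ρ sin φ = 0.30828 × sin(296.75°) = -0.27529

0.139 -0.275 1.502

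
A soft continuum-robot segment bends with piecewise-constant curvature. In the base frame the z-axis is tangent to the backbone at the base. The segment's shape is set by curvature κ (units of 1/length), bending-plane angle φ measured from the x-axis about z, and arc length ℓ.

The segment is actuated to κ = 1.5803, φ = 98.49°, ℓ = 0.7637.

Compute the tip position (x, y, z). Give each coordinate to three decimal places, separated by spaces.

θ = κ·ℓ = 1.5803 × 0.7637 = 1.20688 rad
ρ = (1 − cos θ)/κ = (1 − 0.35594)/1.5803 = 0.40755
z = sin θ / κ = 0.93451/1.5803 = 0.59135
x = ρ cos φ = 0.40755 × cos(98.49°) = -0.06017
y = ρ sin φ = 0.40755 × sin(98.49°) = 0.40309

-0.060 0.403 0.591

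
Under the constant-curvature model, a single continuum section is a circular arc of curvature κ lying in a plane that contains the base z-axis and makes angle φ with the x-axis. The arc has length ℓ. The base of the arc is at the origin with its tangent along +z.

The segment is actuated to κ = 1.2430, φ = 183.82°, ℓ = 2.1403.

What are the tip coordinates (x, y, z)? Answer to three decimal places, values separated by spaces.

-1.514 -0.101 0.372

θ = κ·ℓ = 1.2430 × 2.1403 = 2.66039 rad
ρ = (1 − cos θ)/κ = (1 − -0.88644)/1.2430 = 1.51765
z = sin θ / κ = 0.46284/1.2430 = 0.37236
x = ρ cos φ = 1.51765 × cos(183.82°) = -1.51428
y = ρ sin φ = 1.51765 × sin(183.82°) = -0.10111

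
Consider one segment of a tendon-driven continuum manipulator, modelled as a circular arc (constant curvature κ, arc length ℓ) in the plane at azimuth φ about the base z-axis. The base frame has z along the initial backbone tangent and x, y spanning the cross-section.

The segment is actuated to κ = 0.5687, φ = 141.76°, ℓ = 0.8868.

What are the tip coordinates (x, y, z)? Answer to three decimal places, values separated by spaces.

θ = κ·ℓ = 0.5687 × 0.8868 = 0.50432 rad
ρ = (1 − cos θ)/κ = (1 − 0.87550)/0.5687 = 0.21892
z = sin θ / κ = 0.48321/0.5687 = 0.84968
x = ρ cos φ = 0.21892 × cos(141.76°) = -0.17194
y = ρ sin φ = 0.21892 × sin(141.76°) = 0.13550

-0.172 0.136 0.850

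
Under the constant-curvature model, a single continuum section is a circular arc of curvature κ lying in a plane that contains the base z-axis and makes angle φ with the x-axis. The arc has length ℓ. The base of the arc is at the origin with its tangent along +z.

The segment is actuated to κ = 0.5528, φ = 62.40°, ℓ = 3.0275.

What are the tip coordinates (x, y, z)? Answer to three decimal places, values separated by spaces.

0.924 1.768 1.799

θ = κ·ℓ = 0.5528 × 3.0275 = 1.67360 rad
ρ = (1 − cos θ)/κ = (1 − -0.10262)/0.5528 = 1.99462
z = sin θ / κ = 0.99472/0.5528 = 1.79942
x = ρ cos φ = 1.99462 × cos(62.40°) = 0.92410
y = ρ sin φ = 1.99462 × sin(62.40°) = 1.76764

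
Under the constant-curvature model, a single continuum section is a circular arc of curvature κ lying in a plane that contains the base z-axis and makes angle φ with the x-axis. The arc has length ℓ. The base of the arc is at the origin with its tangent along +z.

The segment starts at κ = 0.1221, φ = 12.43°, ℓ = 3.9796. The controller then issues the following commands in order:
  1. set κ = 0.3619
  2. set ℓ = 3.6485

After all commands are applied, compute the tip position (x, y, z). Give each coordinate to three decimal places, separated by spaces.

initial: κ=0.1221, φ=12.43°, ℓ=3.9796
cmd 1: set κ=0.3619 → (κ,φ,ℓ)=(0.3619,12.43°,3.9796) → tip=(2.3471,0.5173,2.7397)
cmd 2: set ℓ=3.6485 → (κ,φ,ℓ)=(0.3619,12.43°,3.6485) → tip=(2.0298,0.4474,2.6770)

2.030 0.447 2.677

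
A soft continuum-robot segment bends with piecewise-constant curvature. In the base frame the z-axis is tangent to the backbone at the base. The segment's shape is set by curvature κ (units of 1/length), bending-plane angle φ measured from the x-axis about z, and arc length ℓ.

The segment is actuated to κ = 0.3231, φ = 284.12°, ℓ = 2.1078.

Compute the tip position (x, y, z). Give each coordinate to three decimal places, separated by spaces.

0.168 -0.670 1.949

θ = κ·ℓ = 0.3231 × 2.1078 = 0.68103 rad
ρ = (1 − cos θ)/κ = (1 − 0.77692)/0.3231 = 0.69042
z = sin θ / κ = 0.62959/0.3231 = 1.94860
x = ρ cos φ = 0.69042 × cos(284.12°) = 0.16843
y = ρ sin φ = 0.69042 × sin(284.12°) = -0.66956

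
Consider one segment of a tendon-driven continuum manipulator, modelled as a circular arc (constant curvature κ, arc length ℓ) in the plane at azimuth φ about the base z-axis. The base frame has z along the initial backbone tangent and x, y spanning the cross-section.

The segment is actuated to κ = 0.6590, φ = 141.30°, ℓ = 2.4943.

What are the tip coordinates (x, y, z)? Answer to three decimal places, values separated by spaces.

θ = κ·ℓ = 0.6590 × 2.4943 = 1.64374 rad
ρ = (1 − cos θ)/κ = (1 − -0.07288)/0.6590 = 1.62805
z = sin θ / κ = 0.99734/0.6590 = 1.51342
x = ρ cos φ = 1.62805 × cos(141.30°) = -1.27058
y = ρ sin φ = 1.62805 × sin(141.30°) = 1.01792

-1.271 1.018 1.513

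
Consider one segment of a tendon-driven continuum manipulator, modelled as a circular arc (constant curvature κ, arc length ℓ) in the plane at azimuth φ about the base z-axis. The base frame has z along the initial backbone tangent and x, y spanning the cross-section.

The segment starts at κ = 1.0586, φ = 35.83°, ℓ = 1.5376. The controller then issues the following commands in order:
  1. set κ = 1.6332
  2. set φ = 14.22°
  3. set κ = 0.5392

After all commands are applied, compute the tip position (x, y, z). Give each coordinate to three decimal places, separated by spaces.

initial: κ=1.0586, φ=35.83°, ℓ=1.5376
cmd 1: set κ=1.6332 → (κ,φ,ℓ)=(1.6332,35.83°,1.5376) → tip=(0.8974,0.6480,0.3609)
cmd 2: set φ=14.22° → (κ,φ,ℓ)=(1.6332,14.22°,1.5376) → tip=(1.0730,0.2719,0.3609)
cmd 3: set κ=0.5392 → (κ,φ,ℓ)=(0.5392,14.22°,1.5376) → tip=(0.5833,0.1478,1.3674)

0.583 0.148 1.367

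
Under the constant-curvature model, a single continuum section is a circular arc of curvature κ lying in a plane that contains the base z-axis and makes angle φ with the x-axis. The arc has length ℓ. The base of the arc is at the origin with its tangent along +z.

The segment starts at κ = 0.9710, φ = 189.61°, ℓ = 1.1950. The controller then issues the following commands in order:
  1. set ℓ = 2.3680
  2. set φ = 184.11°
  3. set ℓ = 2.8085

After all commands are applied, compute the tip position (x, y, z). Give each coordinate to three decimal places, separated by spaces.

initial: κ=0.9710, φ=189.61°, ℓ=1.1950
cmd 1: set ℓ=2.3680 → (κ,φ,ℓ)=(0.9710,189.61°,2.3680) → tip=(-1.6915,-0.2864,0.7684)
cmd 2: set φ=184.11° → (κ,φ,ℓ)=(0.9710,184.11°,2.3680) → tip=(-1.7111,-0.1230,0.7684)
cmd 3: set ℓ=2.8085 → (κ,φ,ℓ)=(0.9710,184.11°,2.8085) → tip=(-1.9674,-0.1414,0.4148)

-1.967 -0.141 0.415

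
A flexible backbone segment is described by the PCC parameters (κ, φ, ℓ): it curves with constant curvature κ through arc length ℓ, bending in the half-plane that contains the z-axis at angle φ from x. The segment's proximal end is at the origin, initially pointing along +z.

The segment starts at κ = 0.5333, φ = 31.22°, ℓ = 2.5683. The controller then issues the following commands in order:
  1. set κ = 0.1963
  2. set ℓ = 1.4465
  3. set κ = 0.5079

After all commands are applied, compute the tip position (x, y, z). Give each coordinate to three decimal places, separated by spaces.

0.434 0.263 1.320

initial: κ=0.5333, φ=31.22°, ℓ=2.5683
cmd 1: set κ=0.1963 → (κ,φ,ℓ)=(0.1963,31.22°,2.5683) → tip=(0.5420,0.3285,2.4609)
cmd 2: set ℓ=1.4465 → (κ,φ,ℓ)=(0.1963,31.22°,1.4465) → tip=(0.1744,0.1057,1.4271)
cmd 3: set κ=0.5079 → (κ,φ,ℓ)=(0.5079,31.22°,1.4465) → tip=(0.4343,0.2632,1.3198)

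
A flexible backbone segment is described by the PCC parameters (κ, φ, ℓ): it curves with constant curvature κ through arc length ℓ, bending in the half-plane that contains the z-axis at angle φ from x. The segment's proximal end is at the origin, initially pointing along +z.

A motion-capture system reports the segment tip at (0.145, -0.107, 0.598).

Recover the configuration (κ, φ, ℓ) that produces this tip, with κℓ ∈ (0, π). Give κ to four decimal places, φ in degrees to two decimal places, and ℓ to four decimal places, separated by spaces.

0.9239 323.58 0.6336

ρ = √(x²+y²) = √(0.145² + -0.107²) = 0.18021
φ = atan2(y, x) mod 360° = atan2(-0.107, 0.145) = 323.5752°
|p|² = ρ² + z² = 0.18021² + 0.598² = 0.39008
κ = 2ρ / |p|² = 2×0.18021 / 0.39008 = 0.92395
θ = 2·atan2(ρ, z) = 2·atan2(0.18021, 0.598) = 0.58538 rad
ℓ = θ/κ = 0.58538/0.92395 = 0.63357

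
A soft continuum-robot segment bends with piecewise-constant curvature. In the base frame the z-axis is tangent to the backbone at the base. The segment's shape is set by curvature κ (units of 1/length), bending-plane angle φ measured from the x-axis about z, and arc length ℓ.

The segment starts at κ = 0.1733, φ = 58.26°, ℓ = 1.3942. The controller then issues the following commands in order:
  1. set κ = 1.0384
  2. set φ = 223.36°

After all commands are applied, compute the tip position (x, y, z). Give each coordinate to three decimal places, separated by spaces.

initial: κ=0.1733, φ=58.26°, ℓ=1.3942
cmd 1: set κ=1.0384 → (κ,φ,ℓ)=(1.0384,58.26°,1.3942) → tip=(0.4444,0.7185,0.9557)
cmd 2: set φ=223.36° → (κ,φ,ℓ)=(1.0384,223.36°,1.3942) → tip=(-0.6142,-0.5800,0.9557)

-0.614 -0.580 0.956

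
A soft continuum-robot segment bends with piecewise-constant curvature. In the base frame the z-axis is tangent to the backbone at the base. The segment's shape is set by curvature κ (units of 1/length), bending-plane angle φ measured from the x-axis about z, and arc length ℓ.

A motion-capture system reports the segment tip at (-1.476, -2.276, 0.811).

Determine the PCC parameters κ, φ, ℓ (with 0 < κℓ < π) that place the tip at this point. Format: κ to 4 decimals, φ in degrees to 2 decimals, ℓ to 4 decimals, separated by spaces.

ρ = √(x²+y²) = √(-1.476² + -2.276²) = 2.71270
φ = atan2(y, x) mod 360° = atan2(-2.276, -1.476) = 237.0363°
|p|² = ρ² + z² = 2.71270² + 0.811² = 8.01647
κ = 2ρ / |p|² = 2×2.71270 / 8.01647 = 0.67678
θ = 2·atan2(ρ, z) = 2·atan2(2.71270, 0.811) = 2.56058 rad
ℓ = θ/κ = 2.56058/0.67678 = 3.78346

0.6768 237.04 3.7835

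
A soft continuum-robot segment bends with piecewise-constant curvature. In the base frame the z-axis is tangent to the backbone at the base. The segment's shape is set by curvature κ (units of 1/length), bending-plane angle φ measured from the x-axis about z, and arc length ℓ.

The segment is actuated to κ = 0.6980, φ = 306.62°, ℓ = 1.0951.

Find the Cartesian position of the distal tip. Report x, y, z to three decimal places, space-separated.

0.238 -0.320 0.992

θ = κ·ℓ = 0.6980 × 1.0951 = 0.76438 rad
ρ = (1 − cos θ)/κ = (1 − 0.72181)/0.6980 = 0.39855
z = sin θ / κ = 0.69209/0.6980 = 0.99153
x = ρ cos φ = 0.39855 × cos(306.62°) = 0.23774
y = ρ sin φ = 0.39855 × sin(306.62°) = -0.31988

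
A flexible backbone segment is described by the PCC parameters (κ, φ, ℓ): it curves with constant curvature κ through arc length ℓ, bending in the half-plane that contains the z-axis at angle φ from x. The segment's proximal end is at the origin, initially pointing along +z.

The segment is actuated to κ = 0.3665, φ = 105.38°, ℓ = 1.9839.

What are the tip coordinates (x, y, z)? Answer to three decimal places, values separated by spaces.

θ = κ·ℓ = 0.3665 × 1.9839 = 0.72710 rad
ρ = (1 − cos θ)/κ = (1 − 0.74711)/0.3665 = 0.69003
z = sin θ / κ = 0.66471/0.3665 = 1.81366
x = ρ cos φ = 0.69003 × cos(105.38°) = -0.18301
y = ρ sin φ = 0.69003 × sin(105.38°) = 0.66531

-0.183 0.665 1.814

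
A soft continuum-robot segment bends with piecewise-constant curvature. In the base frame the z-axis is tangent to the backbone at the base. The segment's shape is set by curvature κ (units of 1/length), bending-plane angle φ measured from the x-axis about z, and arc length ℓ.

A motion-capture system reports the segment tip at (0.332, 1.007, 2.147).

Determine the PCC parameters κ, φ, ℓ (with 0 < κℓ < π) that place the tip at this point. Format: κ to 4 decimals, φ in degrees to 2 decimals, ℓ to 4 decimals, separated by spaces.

0.3698 71.75 2.4806

ρ = √(x²+y²) = √(0.332² + 1.007²) = 1.06032
φ = atan2(y, x) mod 360° = atan2(1.007, 0.332) = 71.7530°
|p|² = ρ² + z² = 1.06032² + 2.147² = 5.73388
κ = 2ρ / |p|² = 2×1.06032 / 5.73388 = 0.36984
θ = 2·atan2(ρ, z) = 2·atan2(1.06032, 2.147) = 0.91745 rad
ℓ = θ/κ = 0.91745/0.36984 = 2.48064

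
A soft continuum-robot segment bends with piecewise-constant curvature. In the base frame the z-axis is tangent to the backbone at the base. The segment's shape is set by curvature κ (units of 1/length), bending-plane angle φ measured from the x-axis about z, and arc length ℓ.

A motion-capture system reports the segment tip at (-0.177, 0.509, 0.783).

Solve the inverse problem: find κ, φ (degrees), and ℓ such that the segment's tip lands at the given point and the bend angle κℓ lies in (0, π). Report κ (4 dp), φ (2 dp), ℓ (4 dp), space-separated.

1.1929 109.17 1.0106

ρ = √(x²+y²) = √(-0.177² + 0.509²) = 0.53890
φ = atan2(y, x) mod 360° = atan2(0.509, -0.177) = 109.1746°
|p|² = ρ² + z² = 0.53890² + 0.783² = 0.90350
κ = 2ρ / |p|² = 2×0.53890 / 0.90350 = 1.19291
θ = 2·atan2(ρ, z) = 2·atan2(0.53890, 0.783) = 1.20559 rad
ℓ = θ/κ = 1.20559/1.19291 = 1.01063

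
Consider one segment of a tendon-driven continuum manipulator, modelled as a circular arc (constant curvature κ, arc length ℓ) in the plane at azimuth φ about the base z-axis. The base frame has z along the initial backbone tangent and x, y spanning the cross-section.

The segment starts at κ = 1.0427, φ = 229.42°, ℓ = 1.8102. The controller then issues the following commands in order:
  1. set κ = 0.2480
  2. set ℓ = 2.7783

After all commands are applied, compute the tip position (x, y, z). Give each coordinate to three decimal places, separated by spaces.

initial: κ=1.0427, φ=229.42°, ℓ=1.8102
cmd 1: set κ=0.2480 → (κ,φ,ℓ)=(0.2480,229.42°,1.8102) → tip=(-0.2599,-0.3035,1.7500)
cmd 2: set ℓ=2.7783 → (κ,φ,ℓ)=(0.2480,229.42°,2.7783) → tip=(-0.5984,-0.6986,2.5636)

-0.598 -0.699 2.564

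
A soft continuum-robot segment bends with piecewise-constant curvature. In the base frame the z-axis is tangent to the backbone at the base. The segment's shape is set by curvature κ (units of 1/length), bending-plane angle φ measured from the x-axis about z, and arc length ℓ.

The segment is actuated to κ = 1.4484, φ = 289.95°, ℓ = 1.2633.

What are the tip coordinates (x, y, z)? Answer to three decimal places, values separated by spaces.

0.296 -0.815 0.667

θ = κ·ℓ = 1.4484 × 1.2633 = 1.82976 rad
ρ = (1 − cos θ)/κ = (1 − -0.25608)/1.4484 = 0.86722
z = sin θ / κ = 0.96665/1.4484 = 0.66740
x = ρ cos φ = 0.86722 × cos(289.95°) = 0.29590
y = ρ sin φ = 0.86722 × sin(289.95°) = -0.81518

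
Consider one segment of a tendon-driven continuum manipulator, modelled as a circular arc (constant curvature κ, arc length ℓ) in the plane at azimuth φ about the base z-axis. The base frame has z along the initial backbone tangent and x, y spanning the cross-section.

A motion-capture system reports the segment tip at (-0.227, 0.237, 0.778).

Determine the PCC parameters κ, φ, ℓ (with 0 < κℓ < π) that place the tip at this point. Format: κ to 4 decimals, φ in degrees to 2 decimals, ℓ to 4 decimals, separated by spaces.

ρ = √(x²+y²) = √(-0.227² + 0.237²) = 0.32817
φ = atan2(y, x) mod 360° = atan2(0.237, -0.227) = 133.7654°
|p|² = ρ² + z² = 0.32817² + 0.778² = 0.71298
κ = 2ρ / |p|² = 2×0.32817 / 0.71298 = 0.92057
θ = 2·atan2(ρ, z) = 2·atan2(0.32817, 0.778) = 0.79834 rad
ℓ = θ/κ = 0.79834/0.92057 = 0.86723

0.9206 133.77 0.8672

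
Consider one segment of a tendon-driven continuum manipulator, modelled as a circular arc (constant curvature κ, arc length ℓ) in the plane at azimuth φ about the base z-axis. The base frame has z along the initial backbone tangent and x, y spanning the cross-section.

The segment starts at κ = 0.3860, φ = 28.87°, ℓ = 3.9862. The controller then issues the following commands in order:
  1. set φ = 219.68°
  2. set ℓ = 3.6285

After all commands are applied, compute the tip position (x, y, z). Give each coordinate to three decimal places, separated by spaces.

initial: κ=0.3860, φ=28.87°, ℓ=3.9862
cmd 1: set φ=219.68° → (κ,φ,ℓ)=(0.3860,219.68°,3.9862) → tip=(-1.9298,-1.6010,2.5893)
cmd 2: set ℓ=3.6285 → (κ,φ,ℓ)=(0.3860,219.68°,3.6285) → tip=(-1.6561,-1.3740,2.5532)

-1.656 -1.374 2.553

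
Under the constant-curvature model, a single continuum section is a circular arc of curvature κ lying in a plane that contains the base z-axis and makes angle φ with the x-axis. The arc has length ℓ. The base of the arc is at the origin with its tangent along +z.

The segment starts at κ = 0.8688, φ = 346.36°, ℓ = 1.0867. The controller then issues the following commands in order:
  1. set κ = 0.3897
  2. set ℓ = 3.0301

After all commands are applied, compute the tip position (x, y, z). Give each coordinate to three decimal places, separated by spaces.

initial: κ=0.8688, φ=346.36°, ℓ=1.0867
cmd 1: set κ=0.3897 → (κ,φ,ℓ)=(0.3897,346.36°,1.0867) → tip=(0.2203,-0.0535,1.0545)
cmd 2: set ℓ=3.0301 → (κ,φ,ℓ)=(0.3897,346.36°,3.0301) → tip=(1.5457,-0.3751,2.3734)

1.546 -0.375 2.373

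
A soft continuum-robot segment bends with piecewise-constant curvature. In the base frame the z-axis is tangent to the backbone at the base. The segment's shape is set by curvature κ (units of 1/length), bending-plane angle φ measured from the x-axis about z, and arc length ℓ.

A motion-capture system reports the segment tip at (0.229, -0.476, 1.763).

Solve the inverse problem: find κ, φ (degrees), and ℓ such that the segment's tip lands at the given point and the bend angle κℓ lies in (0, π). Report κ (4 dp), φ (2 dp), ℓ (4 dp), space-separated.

0.3119 295.69 1.8667

ρ = √(x²+y²) = √(0.229² + -0.476²) = 0.52822
φ = atan2(y, x) mod 360° = atan2(-0.476, 0.229) = 295.6919°
|p|² = ρ² + z² = 0.52822² + 1.763² = 3.38719
κ = 2ρ / |p|² = 2×0.52822 / 3.38719 = 0.31189
θ = 2·atan2(ρ, z) = 2·atan2(0.52822, 1.763) = 0.58221 rad
ℓ = θ/κ = 0.58221/0.31189 = 1.86668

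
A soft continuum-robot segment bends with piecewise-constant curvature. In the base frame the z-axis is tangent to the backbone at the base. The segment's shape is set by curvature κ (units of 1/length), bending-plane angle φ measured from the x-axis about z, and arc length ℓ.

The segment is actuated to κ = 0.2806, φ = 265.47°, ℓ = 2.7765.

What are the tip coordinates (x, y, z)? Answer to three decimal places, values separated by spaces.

-0.081 -1.025 2.504

θ = κ·ℓ = 0.2806 × 2.7765 = 0.77909 rad
ρ = (1 − cos θ)/κ = (1 − 0.71156)/0.2806 = 1.02795
z = sin θ / κ = 0.70263/0.2806 = 2.50402
x = ρ cos φ = 1.02795 × cos(265.47°) = -0.08119
y = ρ sin φ = 1.02795 × sin(265.47°) = -1.02474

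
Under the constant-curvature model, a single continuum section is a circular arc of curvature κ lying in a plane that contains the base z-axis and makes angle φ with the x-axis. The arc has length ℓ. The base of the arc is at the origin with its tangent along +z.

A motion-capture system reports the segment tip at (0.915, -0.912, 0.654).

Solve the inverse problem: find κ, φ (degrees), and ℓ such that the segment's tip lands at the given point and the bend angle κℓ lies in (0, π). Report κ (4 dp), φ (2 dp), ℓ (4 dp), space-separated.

ρ = √(x²+y²) = √(0.915² + -0.912²) = 1.29189
φ = atan2(y, x) mod 360° = atan2(-0.912, 0.915) = 315.0941°
|p|² = ρ² + z² = 1.29189² + 0.654² = 2.09669
κ = 2ρ / |p|² = 2×1.29189 / 2.09669 = 1.23231
θ = 2·atan2(ρ, z) = 2·atan2(1.29189, 0.654) = 2.20434 rad
ℓ = θ/κ = 2.20434/1.23231 = 1.78879

1.2323 315.09 1.7888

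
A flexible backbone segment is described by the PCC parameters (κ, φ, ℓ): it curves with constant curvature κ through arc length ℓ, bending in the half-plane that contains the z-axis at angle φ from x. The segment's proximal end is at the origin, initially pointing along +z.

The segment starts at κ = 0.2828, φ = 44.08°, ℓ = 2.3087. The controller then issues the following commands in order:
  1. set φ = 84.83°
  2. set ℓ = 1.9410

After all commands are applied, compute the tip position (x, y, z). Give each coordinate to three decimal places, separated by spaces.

0.047 0.517 1.845

initial: κ=0.2828, φ=44.08°, ℓ=2.3087
cmd 1: set φ=84.83° → (κ,φ,ℓ)=(0.2828,84.83°,2.3087) → tip=(0.0655,0.7243,2.1481)
cmd 2: set ℓ=1.9410 → (κ,φ,ℓ)=(0.2828,84.83°,1.9410) → tip=(0.0468,0.5174,1.8450)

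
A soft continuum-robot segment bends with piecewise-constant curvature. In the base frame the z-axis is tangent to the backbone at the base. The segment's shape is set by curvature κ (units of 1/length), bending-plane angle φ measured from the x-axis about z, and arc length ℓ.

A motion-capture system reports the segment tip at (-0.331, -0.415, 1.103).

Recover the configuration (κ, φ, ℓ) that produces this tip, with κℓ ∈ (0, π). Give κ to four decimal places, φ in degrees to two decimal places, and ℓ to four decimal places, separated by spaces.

0.7085 231.42 1.2661

ρ = √(x²+y²) = √(-0.331² + -0.415²) = 0.53084
φ = atan2(y, x) mod 360° = atan2(-0.415, -0.331) = 231.4245°
|p|² = ρ² + z² = 0.53084² + 1.103² = 1.49839
κ = 2ρ / |p|² = 2×0.53084 / 1.49839 = 0.70854
θ = 2·atan2(ρ, z) = 2·atan2(0.53084, 1.103) = 0.89710 rad
ℓ = θ/κ = 0.89710/0.70854 = 1.26612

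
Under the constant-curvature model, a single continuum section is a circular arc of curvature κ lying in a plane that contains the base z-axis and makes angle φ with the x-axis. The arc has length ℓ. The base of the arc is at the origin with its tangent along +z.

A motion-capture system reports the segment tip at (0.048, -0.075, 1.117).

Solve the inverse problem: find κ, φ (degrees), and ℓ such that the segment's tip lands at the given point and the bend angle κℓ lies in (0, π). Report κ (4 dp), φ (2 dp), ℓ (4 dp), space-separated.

0.1418 302.62 1.1217

ρ = √(x²+y²) = √(0.048² + -0.075²) = 0.08904
φ = atan2(y, x) mod 360° = atan2(-0.075, 0.048) = 302.6192°
|p|² = ρ² + z² = 0.08904² + 1.117² = 1.25562
κ = 2ρ / |p|² = 2×0.08904 / 1.25562 = 0.14183
θ = 2·atan2(ρ, z) = 2·atan2(0.08904, 1.117) = 0.15910 rad
ℓ = θ/κ = 0.15910/0.14183 = 1.12173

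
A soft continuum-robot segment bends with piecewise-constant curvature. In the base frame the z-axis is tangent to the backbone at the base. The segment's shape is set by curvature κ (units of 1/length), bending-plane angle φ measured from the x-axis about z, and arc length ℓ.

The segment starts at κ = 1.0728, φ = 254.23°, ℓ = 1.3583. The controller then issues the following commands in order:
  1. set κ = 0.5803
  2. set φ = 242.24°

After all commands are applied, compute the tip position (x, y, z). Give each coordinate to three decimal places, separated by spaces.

initial: κ=1.0728, φ=254.23°, ℓ=1.3583
cmd 1: set κ=0.5803 → (κ,φ,ℓ)=(0.5803,254.23°,1.3583) → tip=(-0.1381,-0.4890,1.2220)
cmd 2: set φ=242.24° → (κ,φ,ℓ)=(0.5803,242.24°,1.3583) → tip=(-0.2367,-0.4497,1.2220)

-0.237 -0.450 1.222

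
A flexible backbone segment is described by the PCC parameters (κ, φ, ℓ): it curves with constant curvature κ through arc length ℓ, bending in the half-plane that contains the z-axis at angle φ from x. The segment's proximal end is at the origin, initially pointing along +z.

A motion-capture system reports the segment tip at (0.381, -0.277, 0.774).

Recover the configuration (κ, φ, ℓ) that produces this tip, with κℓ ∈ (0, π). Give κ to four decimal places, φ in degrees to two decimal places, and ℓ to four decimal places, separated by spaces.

ρ = √(x²+y²) = √(0.381² + -0.277²) = 0.47105
φ = atan2(y, x) mod 360° = atan2(-0.277, 0.381) = 323.9816°
|p|² = ρ² + z² = 0.47105² + 0.774² = 0.82097
κ = 2ρ / |p|² = 2×0.47105 / 0.82097 = 1.14756
θ = 2·atan2(ρ, z) = 2·atan2(0.47105, 0.774) = 1.09343 rad
ℓ = θ/κ = 1.09343/1.14756 = 0.95283

1.1476 323.98 0.9528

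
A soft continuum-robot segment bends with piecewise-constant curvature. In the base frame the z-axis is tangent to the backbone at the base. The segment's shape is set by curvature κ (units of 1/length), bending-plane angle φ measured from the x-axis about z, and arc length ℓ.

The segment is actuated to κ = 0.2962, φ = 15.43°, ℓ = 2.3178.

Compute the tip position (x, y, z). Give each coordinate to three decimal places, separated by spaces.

θ = κ·ℓ = 0.2962 × 2.3178 = 0.68653 rad
ρ = (1 − cos θ)/κ = (1 − 0.77345)/0.2962 = 0.76486
z = sin θ / κ = 0.63386/0.2962 = 2.13997
x = ρ cos φ = 0.76486 × cos(15.43°) = 0.73729
y = ρ sin φ = 0.76486 × sin(15.43°) = 0.20350

0.737 0.203 2.140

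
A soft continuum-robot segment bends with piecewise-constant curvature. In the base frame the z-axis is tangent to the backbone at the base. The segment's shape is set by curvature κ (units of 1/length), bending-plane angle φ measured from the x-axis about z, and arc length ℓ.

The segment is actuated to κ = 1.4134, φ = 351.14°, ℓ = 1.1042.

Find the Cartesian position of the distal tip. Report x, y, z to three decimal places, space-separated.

0.692 -0.108 0.707

θ = κ·ℓ = 1.4134 × 1.1042 = 1.56068 rad
ρ = (1 − cos θ)/κ = (1 − 0.01012)/1.4134 = 0.70035
z = sin θ / κ = 0.99995/1.4134 = 0.70748
x = ρ cos φ = 0.70035 × cos(351.14°) = 0.69200
y = ρ sin φ = 0.70035 × sin(351.14°) = -0.10787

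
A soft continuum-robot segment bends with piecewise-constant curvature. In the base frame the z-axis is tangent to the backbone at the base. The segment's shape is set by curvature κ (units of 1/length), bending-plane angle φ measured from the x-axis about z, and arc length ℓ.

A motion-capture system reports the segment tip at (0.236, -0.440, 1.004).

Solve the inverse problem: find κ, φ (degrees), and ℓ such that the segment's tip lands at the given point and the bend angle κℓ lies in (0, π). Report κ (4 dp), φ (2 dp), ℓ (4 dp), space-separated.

0.7942 298.21 1.1621

ρ = √(x²+y²) = √(0.236² + -0.440²) = 0.49930
φ = atan2(y, x) mod 360° = atan2(-0.440, 0.236) = 298.2075°
|p|² = ρ² + z² = 0.49930² + 1.004² = 1.25731
κ = 2ρ / |p|² = 2×0.49930 / 1.25731 = 0.79423
θ = 2·atan2(ρ, z) = 2·atan2(0.49930, 1.004) = 0.92298 rad
ℓ = θ/κ = 0.92298/0.79423 = 1.16211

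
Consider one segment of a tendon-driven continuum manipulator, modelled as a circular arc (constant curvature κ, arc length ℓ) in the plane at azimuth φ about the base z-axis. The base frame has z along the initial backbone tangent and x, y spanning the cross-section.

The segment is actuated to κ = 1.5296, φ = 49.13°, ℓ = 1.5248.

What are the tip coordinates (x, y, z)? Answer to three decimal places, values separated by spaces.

θ = κ·ℓ = 1.5296 × 1.5248 = 2.33233 rad
ρ = (1 − cos θ)/κ = (1 − -0.69004)/1.5296 = 1.10489
z = sin θ / κ = 0.72378/1.5296 = 0.47318
x = ρ cos φ = 1.10489 × cos(49.13°) = 0.72298
y = ρ sin φ = 1.10489 × sin(49.13°) = 0.83551

0.723 0.836 0.473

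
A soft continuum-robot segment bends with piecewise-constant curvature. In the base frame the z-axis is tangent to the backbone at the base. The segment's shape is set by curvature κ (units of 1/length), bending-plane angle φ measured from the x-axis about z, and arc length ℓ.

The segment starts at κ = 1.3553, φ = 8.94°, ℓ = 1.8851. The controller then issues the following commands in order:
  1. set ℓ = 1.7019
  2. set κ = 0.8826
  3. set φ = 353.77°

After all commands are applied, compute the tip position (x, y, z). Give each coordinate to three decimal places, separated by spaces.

initial: κ=1.3553, φ=8.94°, ℓ=1.8851
cmd 1: set ℓ=1.7019 → (κ,φ,ℓ)=(1.3553,8.94°,1.7019) → tip=(1.2181,0.1916,0.5470)
cmd 2: set κ=0.8826 → (κ,φ,ℓ)=(0.8826,8.94°,1.7019) → tip=(1.0424,0.1640,1.1303)
cmd 3: set φ=353.77° → (κ,φ,ℓ)=(0.8826,353.77°,1.7019) → tip=(1.0490,-0.1145,1.1303)

1.049 -0.115 1.130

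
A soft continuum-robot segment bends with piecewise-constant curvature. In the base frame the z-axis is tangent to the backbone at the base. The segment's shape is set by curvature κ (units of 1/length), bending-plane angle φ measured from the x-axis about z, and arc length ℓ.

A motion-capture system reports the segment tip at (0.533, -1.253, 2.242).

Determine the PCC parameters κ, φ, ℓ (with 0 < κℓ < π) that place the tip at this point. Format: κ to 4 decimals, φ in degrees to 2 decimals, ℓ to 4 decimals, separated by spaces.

ρ = √(x²+y²) = √(0.533² + -1.253²) = 1.36165
φ = atan2(y, x) mod 360° = atan2(-1.253, 0.533) = 293.0439°
|p|² = ρ² + z² = 1.36165² + 2.242² = 6.88066
κ = 2ρ / |p|² = 2×1.36165 / 6.88066 = 0.39579
θ = 2·atan2(ρ, z) = 2·atan2(1.36165, 2.242) = 1.09160 rad
ℓ = θ/κ = 1.09160/0.39579 = 2.75801

0.3958 293.04 2.7580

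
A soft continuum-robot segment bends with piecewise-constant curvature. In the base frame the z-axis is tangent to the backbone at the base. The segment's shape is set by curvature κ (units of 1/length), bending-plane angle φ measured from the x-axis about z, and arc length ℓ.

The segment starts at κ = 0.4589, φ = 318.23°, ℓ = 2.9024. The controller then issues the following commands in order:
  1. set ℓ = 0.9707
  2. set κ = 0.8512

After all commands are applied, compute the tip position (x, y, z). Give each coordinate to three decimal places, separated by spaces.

0.282 -0.252 0.864

initial: κ=0.4589, φ=318.23°, ℓ=2.9024
cmd 1: set ℓ=0.9707 → (κ,φ,ℓ)=(0.4589,318.23°,0.9707) → tip=(0.1586,-0.1417,0.9389)
cmd 2: set κ=0.8512 → (κ,φ,ℓ)=(0.8512,318.23°,0.9707) → tip=(0.2825,-0.2523,0.8640)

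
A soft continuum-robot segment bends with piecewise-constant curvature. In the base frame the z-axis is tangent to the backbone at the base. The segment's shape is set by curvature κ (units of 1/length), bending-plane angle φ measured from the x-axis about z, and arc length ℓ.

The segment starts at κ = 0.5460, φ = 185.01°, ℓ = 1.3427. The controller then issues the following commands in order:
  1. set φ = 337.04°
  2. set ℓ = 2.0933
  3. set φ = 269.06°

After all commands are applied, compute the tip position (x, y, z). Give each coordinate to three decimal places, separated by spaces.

-0.018 -1.071 1.666

initial: κ=0.5460, φ=185.01°, ℓ=1.3427
cmd 1: set φ=337.04° → (κ,φ,ℓ)=(0.5460,337.04°,1.3427) → tip=(0.4332,-0.1835,1.2256)
cmd 2: set ℓ=2.0933 → (κ,φ,ℓ)=(0.5460,337.04°,2.0933) → tip=(0.9867,-0.4180,1.6664)
cmd 3: set φ=269.06° → (κ,φ,ℓ)=(0.5460,269.06°,2.0933) → tip=(-0.0176,-1.0714,1.6664)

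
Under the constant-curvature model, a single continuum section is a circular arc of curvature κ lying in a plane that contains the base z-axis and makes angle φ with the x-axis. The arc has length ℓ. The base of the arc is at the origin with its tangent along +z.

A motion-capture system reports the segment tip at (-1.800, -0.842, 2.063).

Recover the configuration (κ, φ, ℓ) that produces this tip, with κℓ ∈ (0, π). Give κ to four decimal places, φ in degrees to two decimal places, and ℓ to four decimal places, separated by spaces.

ρ = √(x²+y²) = √(-1.800² + -0.842²) = 1.98720
φ = atan2(y, x) mod 360° = atan2(-0.842, -1.800) = 205.0691°
|p|² = ρ² + z² = 1.98720² + 2.063² = 8.20493
κ = 2ρ / |p|² = 2×1.98720 / 8.20493 = 0.48439
θ = 2·atan2(ρ, z) = 2·atan2(1.98720, 2.063) = 1.53337 rad
ℓ = θ/κ = 1.53337/0.48439 = 3.16556

0.4844 205.07 3.1656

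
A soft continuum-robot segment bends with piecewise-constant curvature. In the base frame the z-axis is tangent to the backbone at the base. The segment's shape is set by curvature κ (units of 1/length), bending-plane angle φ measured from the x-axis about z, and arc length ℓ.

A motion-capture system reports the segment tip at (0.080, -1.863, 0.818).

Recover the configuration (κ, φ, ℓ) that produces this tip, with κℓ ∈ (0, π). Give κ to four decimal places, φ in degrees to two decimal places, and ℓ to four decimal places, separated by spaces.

ρ = √(x²+y²) = √(0.080² + -1.863²) = 1.86472
φ = atan2(y, x) mod 360° = atan2(-1.863, 0.080) = 272.4589°
|p|² = ρ² + z² = 1.86472² + 0.818² = 4.14629
κ = 2ρ / |p|² = 2×1.86472 / 4.14629 = 0.89946
θ = 2·atan2(ρ, z) = 2·atan2(1.86472, 0.818) = 2.31480 rad
ℓ = θ/κ = 2.31480/0.89946 = 2.57354

0.8995 272.46 2.5735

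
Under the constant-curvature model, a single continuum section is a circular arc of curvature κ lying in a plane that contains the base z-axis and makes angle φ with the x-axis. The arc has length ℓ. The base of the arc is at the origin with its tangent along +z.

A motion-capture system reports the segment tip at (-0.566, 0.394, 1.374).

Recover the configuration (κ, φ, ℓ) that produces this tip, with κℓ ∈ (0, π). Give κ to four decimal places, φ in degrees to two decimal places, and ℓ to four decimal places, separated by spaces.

0.5836 145.16 1.5942

ρ = √(x²+y²) = √(-0.566² + 0.394²) = 0.68963
φ = atan2(y, x) mod 360° = atan2(0.394, -0.566) = 145.1577°
|p|² = ρ² + z² = 0.68963² + 1.374² = 2.36347
κ = 2ρ / |p|² = 2×0.68963 / 2.36347 = 0.58358
θ = 2·atan2(ρ, z) = 2·atan2(0.68963, 1.374) = 0.93036 rad
ℓ = θ/κ = 0.93036/0.58358 = 1.59424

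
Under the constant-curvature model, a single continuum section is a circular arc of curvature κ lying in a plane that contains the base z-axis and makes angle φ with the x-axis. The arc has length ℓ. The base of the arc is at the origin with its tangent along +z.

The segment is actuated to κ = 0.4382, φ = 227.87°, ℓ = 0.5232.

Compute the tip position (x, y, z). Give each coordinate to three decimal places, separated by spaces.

-0.040 -0.044 0.519

θ = κ·ℓ = 0.4382 × 0.5232 = 0.22927 rad
ρ = (1 − cos θ)/κ = (1 − 0.97383)/0.4382 = 0.05971
z = sin θ / κ = 0.22726/0.4382 = 0.51863
x = ρ cos φ = 0.05971 × cos(227.87°) = -0.04006
y = ρ sin φ = 0.05971 × sin(227.87°) = -0.04429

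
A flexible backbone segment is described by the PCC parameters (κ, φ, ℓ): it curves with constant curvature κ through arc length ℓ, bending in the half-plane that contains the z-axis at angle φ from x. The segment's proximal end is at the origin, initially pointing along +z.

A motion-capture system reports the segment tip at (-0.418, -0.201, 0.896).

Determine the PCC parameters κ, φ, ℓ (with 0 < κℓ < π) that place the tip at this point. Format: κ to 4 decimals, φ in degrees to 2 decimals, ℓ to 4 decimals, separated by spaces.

0.9113 205.68 1.0483

ρ = √(x²+y²) = √(-0.418² + -0.201²) = 0.46382
φ = atan2(y, x) mod 360° = atan2(-0.201, -0.418) = 205.6811°
|p|² = ρ² + z² = 0.46382² + 0.896² = 1.01794
κ = 2ρ / |p|² = 2×0.46382 / 1.01794 = 0.91128
θ = 2·atan2(ρ, z) = 2·atan2(0.46382, 0.896) = 0.95534 rad
ℓ = θ/κ = 0.95534/0.91128 = 1.04834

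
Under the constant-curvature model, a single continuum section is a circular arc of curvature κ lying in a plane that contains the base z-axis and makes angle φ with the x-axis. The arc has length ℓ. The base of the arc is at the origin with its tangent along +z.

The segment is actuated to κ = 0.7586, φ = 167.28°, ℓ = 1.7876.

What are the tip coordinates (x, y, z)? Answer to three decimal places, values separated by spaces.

θ = κ·ℓ = 0.7586 × 1.7876 = 1.35607 rad
ρ = (1 − cos θ)/κ = (1 − 0.21308)/0.7586 = 1.03734
z = sin θ / κ = 0.97704/0.7586 = 1.28795
x = ρ cos φ = 1.03734 × cos(167.28°) = -1.01188
y = ρ sin φ = 1.03734 × sin(167.28°) = 0.22841

-1.012 0.228 1.288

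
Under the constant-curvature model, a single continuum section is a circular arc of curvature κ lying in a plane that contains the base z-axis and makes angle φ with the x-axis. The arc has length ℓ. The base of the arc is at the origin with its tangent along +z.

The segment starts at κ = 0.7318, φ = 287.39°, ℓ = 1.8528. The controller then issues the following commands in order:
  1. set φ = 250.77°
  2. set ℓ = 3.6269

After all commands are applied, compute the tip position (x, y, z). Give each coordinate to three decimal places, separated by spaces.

-0.848 -2.430 0.640

initial: κ=0.7318, φ=287.39°, ℓ=1.8528
cmd 1: set φ=250.77° → (κ,φ,ℓ)=(0.7318,250.77°,1.8528) → tip=(-0.3541,-1.0151,1.3351)
cmd 2: set ℓ=3.6269 → (κ,φ,ℓ)=(0.7318,250.77°,3.6269) → tip=(-0.8477,-2.4302,0.6400)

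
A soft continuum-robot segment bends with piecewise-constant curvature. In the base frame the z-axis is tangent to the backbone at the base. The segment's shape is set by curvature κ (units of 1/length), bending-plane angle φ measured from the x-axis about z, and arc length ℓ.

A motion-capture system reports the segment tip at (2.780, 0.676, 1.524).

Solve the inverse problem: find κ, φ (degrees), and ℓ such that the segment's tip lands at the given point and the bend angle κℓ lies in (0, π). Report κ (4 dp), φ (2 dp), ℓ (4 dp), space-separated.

0.5445 13.67 3.9716

ρ = √(x²+y²) = √(2.780² + 0.676²) = 2.86101
φ = atan2(y, x) mod 360° = atan2(0.676, 2.780) = 13.6671°
|p|² = ρ² + z² = 2.86101² + 1.524² = 10.50795
κ = 2ρ / |p|² = 2×2.86101 / 10.50795 = 0.54454
θ = 2·atan2(ρ, z) = 2·atan2(2.86101, 1.524) = 2.16270 rad
ℓ = θ/κ = 2.16270/0.54454 = 3.97159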